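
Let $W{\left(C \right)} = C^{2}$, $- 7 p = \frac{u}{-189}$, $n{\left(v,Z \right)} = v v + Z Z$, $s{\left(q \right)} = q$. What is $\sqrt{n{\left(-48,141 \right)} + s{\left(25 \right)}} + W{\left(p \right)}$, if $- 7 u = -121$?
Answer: $\frac{14641}{85766121} + \sqrt{22210} \approx 149.03$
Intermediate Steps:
$u = \frac{121}{7}$ ($u = \left(- \frac{1}{7}\right) \left(-121\right) = \frac{121}{7} \approx 17.286$)
$n{\left(v,Z \right)} = Z^{2} + v^{2}$ ($n{\left(v,Z \right)} = v^{2} + Z^{2} = Z^{2} + v^{2}$)
$p = \frac{121}{9261}$ ($p = - \frac{\frac{121}{7} \frac{1}{-189}}{7} = - \frac{\frac{121}{7} \left(- \frac{1}{189}\right)}{7} = \left(- \frac{1}{7}\right) \left(- \frac{121}{1323}\right) = \frac{121}{9261} \approx 0.013066$)
$\sqrt{n{\left(-48,141 \right)} + s{\left(25 \right)}} + W{\left(p \right)} = \sqrt{\left(141^{2} + \left(-48\right)^{2}\right) + 25} + \left(\frac{121}{9261}\right)^{2} = \sqrt{\left(19881 + 2304\right) + 25} + \frac{14641}{85766121} = \sqrt{22185 + 25} + \frac{14641}{85766121} = \sqrt{22210} + \frac{14641}{85766121} = \frac{14641}{85766121} + \sqrt{22210}$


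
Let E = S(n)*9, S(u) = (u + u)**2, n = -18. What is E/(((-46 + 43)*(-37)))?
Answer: 3888/37 ≈ 105.08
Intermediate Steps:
S(u) = 4*u**2 (S(u) = (2*u)**2 = 4*u**2)
E = 11664 (E = (4*(-18)**2)*9 = (4*324)*9 = 1296*9 = 11664)
E/(((-46 + 43)*(-37))) = 11664/(((-46 + 43)*(-37))) = 11664/((-3*(-37))) = 11664/111 = 11664*(1/111) = 3888/37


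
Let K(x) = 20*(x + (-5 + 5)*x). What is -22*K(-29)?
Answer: 12760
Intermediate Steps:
K(x) = 20*x (K(x) = 20*(x + 0*x) = 20*(x + 0) = 20*x)
-22*K(-29) = -440*(-29) = -22*(-580) = 12760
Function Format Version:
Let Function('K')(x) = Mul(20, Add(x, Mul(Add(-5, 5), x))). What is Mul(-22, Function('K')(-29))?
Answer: 12760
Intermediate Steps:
Function('K')(x) = Mul(20, x) (Function('K')(x) = Mul(20, Add(x, Mul(0, x))) = Mul(20, Add(x, 0)) = Mul(20, x))
Mul(-22, Function('K')(-29)) = Mul(-22, Mul(20, -29)) = Mul(-22, -580) = 12760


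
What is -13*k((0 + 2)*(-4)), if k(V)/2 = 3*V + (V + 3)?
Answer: 754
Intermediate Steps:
k(V) = 6 + 8*V (k(V) = 2*(3*V + (V + 3)) = 2*(3*V + (3 + V)) = 2*(3 + 4*V) = 6 + 8*V)
-13*k((0 + 2)*(-4)) = -13*(6 + 8*((0 + 2)*(-4))) = -13*(6 + 8*(2*(-4))) = -13*(6 + 8*(-8)) = -13*(6 - 64) = -13*(-58) = 754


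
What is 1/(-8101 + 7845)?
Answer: -1/256 ≈ -0.0039063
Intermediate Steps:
1/(-8101 + 7845) = 1/(-256) = -1/256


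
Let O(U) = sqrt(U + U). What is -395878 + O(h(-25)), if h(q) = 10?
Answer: -395878 + 2*sqrt(5) ≈ -3.9587e+5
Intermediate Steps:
O(U) = sqrt(2)*sqrt(U) (O(U) = sqrt(2*U) = sqrt(2)*sqrt(U))
-395878 + O(h(-25)) = -395878 + sqrt(2)*sqrt(10) = -395878 + 2*sqrt(5)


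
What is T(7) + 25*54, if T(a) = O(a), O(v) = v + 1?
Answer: 1358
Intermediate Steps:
O(v) = 1 + v
T(a) = 1 + a
T(7) + 25*54 = (1 + 7) + 25*54 = 8 + 1350 = 1358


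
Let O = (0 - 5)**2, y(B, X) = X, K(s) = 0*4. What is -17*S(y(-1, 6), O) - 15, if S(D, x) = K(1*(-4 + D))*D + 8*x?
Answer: -3415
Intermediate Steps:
K(s) = 0
O = 25 (O = (-5)**2 = 25)
S(D, x) = 8*x (S(D, x) = 0*D + 8*x = 0 + 8*x = 8*x)
-17*S(y(-1, 6), O) - 15 = -136*25 - 15 = -17*200 - 15 = -3400 - 15 = -3415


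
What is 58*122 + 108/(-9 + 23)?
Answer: 49586/7 ≈ 7083.7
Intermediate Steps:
58*122 + 108/(-9 + 23) = 7076 + 108/14 = 7076 + 108*(1/14) = 7076 + 54/7 = 49586/7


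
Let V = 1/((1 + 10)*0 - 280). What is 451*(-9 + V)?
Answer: -1136971/280 ≈ -4060.6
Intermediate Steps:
V = -1/280 (V = 1/(11*0 - 280) = 1/(0 - 280) = 1/(-280) = -1/280 ≈ -0.0035714)
451*(-9 + V) = 451*(-9 - 1/280) = 451*(-2521/280) = -1136971/280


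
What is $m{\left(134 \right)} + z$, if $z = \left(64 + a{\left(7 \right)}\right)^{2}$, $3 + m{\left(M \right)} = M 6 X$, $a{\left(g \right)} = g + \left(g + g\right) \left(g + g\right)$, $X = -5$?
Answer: $67266$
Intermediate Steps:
$a{\left(g \right)} = g + 4 g^{2}$ ($a{\left(g \right)} = g + 2 g 2 g = g + 4 g^{2}$)
$m{\left(M \right)} = -3 - 30 M$ ($m{\left(M \right)} = -3 + M 6 \left(-5\right) = -3 + 6 M \left(-5\right) = -3 - 30 M$)
$z = 71289$ ($z = \left(64 + 7 \left(1 + 4 \cdot 7\right)\right)^{2} = \left(64 + 7 \left(1 + 28\right)\right)^{2} = \left(64 + 7 \cdot 29\right)^{2} = \left(64 + 203\right)^{2} = 267^{2} = 71289$)
$m{\left(134 \right)} + z = \left(-3 - 4020\right) + 71289 = -4023 + 71289 = 67266$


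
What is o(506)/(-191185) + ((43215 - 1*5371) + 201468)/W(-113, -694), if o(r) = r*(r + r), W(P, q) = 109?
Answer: 45697048872/20839165 ≈ 2192.8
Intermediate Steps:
o(r) = 2*r**2 (o(r) = r*(2*r) = 2*r**2)
o(506)/(-191185) + ((43215 - 1*5371) + 201468)/W(-113, -694) = (2*506**2)/(-191185) + ((43215 - 1*5371) + 201468)/109 = (2*256036)*(-1/191185) + ((43215 - 5371) + 201468)*(1/109) = 512072*(-1/191185) + (37844 + 201468)*(1/109) = -512072/191185 + 239312*(1/109) = -512072/191185 + 239312/109 = 45697048872/20839165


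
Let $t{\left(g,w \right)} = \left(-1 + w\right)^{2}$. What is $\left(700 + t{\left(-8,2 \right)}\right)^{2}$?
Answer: $491401$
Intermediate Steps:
$\left(700 + t{\left(-8,2 \right)}\right)^{2} = \left(700 + \left(-1 + 2\right)^{2}\right)^{2} = \left(700 + 1^{2}\right)^{2} = \left(700 + 1\right)^{2} = 701^{2} = 491401$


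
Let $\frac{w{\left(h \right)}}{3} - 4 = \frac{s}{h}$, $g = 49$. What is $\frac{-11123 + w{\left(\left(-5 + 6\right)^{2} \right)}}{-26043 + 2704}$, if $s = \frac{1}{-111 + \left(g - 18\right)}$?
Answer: $\frac{888883}{1867120} \approx 0.47607$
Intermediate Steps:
$s = - \frac{1}{80}$ ($s = \frac{1}{-111 + \left(49 - 18\right)} = \frac{1}{-111 + 31} = \frac{1}{-80} = - \frac{1}{80} \approx -0.0125$)
$w{\left(h \right)} = 12 - \frac{3}{80 h}$ ($w{\left(h \right)} = 12 + 3 \left(- \frac{1}{80 h}\right) = 12 - \frac{3}{80 h}$)
$\frac{-11123 + w{\left(\left(-5 + 6\right)^{2} \right)}}{-26043 + 2704} = \frac{-11123 + \left(12 - \frac{3}{80 \left(-5 + 6\right)^{2}}\right)}{-26043 + 2704} = \frac{-11123 + \left(12 - \frac{3}{80 \cdot 1^{2}}\right)}{-23339} = \left(-11123 + \left(12 - \frac{3}{80 \cdot 1}\right)\right) \left(- \frac{1}{23339}\right) = \left(-11123 + \left(12 - \frac{3}{80}\right)\right) \left(- \frac{1}{23339}\right) = \left(-11123 + \frac{957}{80}\right) \left(- \frac{1}{23339}\right) = \left(- \frac{888883}{80}\right) \left(- \frac{1}{23339}\right) = \frac{888883}{1867120}$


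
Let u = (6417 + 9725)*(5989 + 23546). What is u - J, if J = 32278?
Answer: 476721692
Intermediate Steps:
u = 476753970 (u = 16142*29535 = 476753970)
u - J = 476753970 - 1*32278 = 476753970 - 32278 = 476721692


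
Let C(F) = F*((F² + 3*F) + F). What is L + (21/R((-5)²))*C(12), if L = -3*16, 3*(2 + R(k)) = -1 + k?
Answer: 8016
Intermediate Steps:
C(F) = F*(F² + 4*F)
R(k) = -7/3 + k/3 (R(k) = -2 + (-1 + k)/3 = -2 + (-⅓ + k/3) = -7/3 + k/3)
L = -48
L + (21/R((-5)²))*C(12) = -48 + (21/(-7/3 + (⅓)*(-5)²))*(12²*(4 + 12)) = -48 + (21/(-7/3 + (⅓)*25))*(144*16) = -48 + (21/(-7/3 + 25/3))*2304 = -48 + (21/6)*2304 = -48 + (21*(⅙))*2304 = -48 + (7/2)*2304 = -48 + 8064 = 8016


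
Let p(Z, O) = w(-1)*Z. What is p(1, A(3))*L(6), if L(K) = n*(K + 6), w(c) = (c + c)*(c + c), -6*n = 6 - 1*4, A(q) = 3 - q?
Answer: -16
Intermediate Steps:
n = -⅓ (n = -(6 - 1*4)/6 = -(6 - 4)/6 = -⅙*2 = -⅓ ≈ -0.33333)
w(c) = 4*c² (w(c) = (2*c)*(2*c) = 4*c²)
p(Z, O) = 4*Z (p(Z, O) = (4*(-1)²)*Z = (4*1)*Z = 4*Z)
L(K) = -2 - K/3 (L(K) = -(K + 6)/3 = -(6 + K)/3 = -2 - K/3)
p(1, A(3))*L(6) = (4*1)*(-2 - ⅓*6) = 4*(-2 - 2) = 4*(-4) = -16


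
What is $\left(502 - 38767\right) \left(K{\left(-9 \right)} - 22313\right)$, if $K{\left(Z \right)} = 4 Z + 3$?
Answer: $855069690$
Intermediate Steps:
$K{\left(Z \right)} = 3 + 4 Z$
$\left(502 - 38767\right) \left(K{\left(-9 \right)} - 22313\right) = \left(502 - 38767\right) \left(\left(3 + 4 \left(-9\right)\right) - 22313\right) = - 38265 \left(\left(3 - 36\right) - 22313\right) = - 38265 \left(-33 - 22313\right) = \left(-38265\right) \left(-22346\right) = 855069690$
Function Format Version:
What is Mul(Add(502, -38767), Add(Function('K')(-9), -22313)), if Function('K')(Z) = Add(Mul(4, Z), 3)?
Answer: 855069690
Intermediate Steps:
Function('K')(Z) = Add(3, Mul(4, Z))
Mul(Add(502, -38767), Add(Function('K')(-9), -22313)) = Mul(Add(502, -38767), Add(Add(3, Mul(4, -9)), -22313)) = Mul(-38265, Add(Add(3, -36), -22313)) = Mul(-38265, Add(-33, -22313)) = Mul(-38265, -22346) = 855069690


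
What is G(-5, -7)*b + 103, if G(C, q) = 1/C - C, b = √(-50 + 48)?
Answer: 103 + 24*I*√2/5 ≈ 103.0 + 6.7882*I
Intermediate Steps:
b = I*√2 (b = √(-2) = I*√2 ≈ 1.4142*I)
G(-5, -7)*b + 103 = (1/(-5) - 1*(-5))*(I*√2) + 103 = (-⅕ + 5)*(I*√2) + 103 = 24*(I*√2)/5 + 103 = 24*I*√2/5 + 103 = 103 + 24*I*√2/5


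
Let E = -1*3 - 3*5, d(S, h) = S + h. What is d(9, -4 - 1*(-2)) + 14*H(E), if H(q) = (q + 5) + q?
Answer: -427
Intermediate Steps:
E = -18 (E = -3 - 15 = -18)
H(q) = 5 + 2*q (H(q) = (5 + q) + q = 5 + 2*q)
d(9, -4 - 1*(-2)) + 14*H(E) = (9 + (-4 - 1*(-2))) + 14*(5 + 2*(-18)) = (9 + (-4 + 2)) + 14*(5 - 36) = (9 - 2) + 14*(-31) = 7 - 434 = -427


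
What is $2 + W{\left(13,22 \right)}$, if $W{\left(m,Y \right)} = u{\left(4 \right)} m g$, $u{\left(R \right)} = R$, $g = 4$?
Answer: $210$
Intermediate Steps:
$W{\left(m,Y \right)} = 16 m$ ($W{\left(m,Y \right)} = 4 m 4 = 16 m$)
$2 + W{\left(13,22 \right)} = 2 + 16 \cdot 13 = 2 + 208 = 210$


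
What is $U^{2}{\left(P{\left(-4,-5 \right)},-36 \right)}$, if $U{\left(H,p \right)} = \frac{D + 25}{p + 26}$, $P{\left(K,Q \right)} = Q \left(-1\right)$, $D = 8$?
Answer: $\frac{1089}{100} \approx 10.89$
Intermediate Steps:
$P{\left(K,Q \right)} = - Q$
$U{\left(H,p \right)} = \frac{33}{26 + p}$ ($U{\left(H,p \right)} = \frac{8 + 25}{p + 26} = \frac{33}{26 + p}$)
$U^{2}{\left(P{\left(-4,-5 \right)},-36 \right)} = \left(\frac{33}{26 - 36}\right)^{2} = \left(\frac{33}{-10}\right)^{2} = \left(33 \left(- \frac{1}{10}\right)\right)^{2} = \left(- \frac{33}{10}\right)^{2} = \frac{1089}{100}$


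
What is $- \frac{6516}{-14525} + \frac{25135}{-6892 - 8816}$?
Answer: $- \frac{3412111}{2963100} \approx -1.1515$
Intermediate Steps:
$- \frac{6516}{-14525} + \frac{25135}{-6892 - 8816} = \left(-6516\right) \left(- \frac{1}{14525}\right) + \frac{25135}{-15708} = \frac{6516}{14525} + 25135 \left(- \frac{1}{15708}\right) = \frac{6516}{14525} - \frac{2285}{1428} = - \frac{3412111}{2963100}$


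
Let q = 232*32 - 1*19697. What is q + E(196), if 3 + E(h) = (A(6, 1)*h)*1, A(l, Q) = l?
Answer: -11100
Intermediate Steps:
E(h) = -3 + 6*h (E(h) = -3 + (6*h)*1 = -3 + 6*h)
q = -12273 (q = 7424 - 19697 = -12273)
q + E(196) = -12273 + (-3 + 6*196) = -12273 + (-3 + 1176) = -12273 + 1173 = -11100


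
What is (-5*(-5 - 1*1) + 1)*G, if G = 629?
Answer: 19499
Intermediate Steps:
(-5*(-5 - 1*1) + 1)*G = (-5*(-5 - 1*1) + 1)*629 = (-5*(-5 - 1) + 1)*629 = (-5*(-6) + 1)*629 = (30 + 1)*629 = 31*629 = 19499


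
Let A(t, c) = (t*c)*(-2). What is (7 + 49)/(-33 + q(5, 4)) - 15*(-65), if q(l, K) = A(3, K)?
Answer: 55519/57 ≈ 974.02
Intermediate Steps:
A(t, c) = -2*c*t (A(t, c) = (c*t)*(-2) = -2*c*t)
q(l, K) = -6*K (q(l, K) = -2*K*3 = -6*K)
(7 + 49)/(-33 + q(5, 4)) - 15*(-65) = (7 + 49)/(-33 - 6*4) - 15*(-65) = 56/(-33 - 24) + 975 = 56/(-57) + 975 = 56*(-1/57) + 975 = -56/57 + 975 = 55519/57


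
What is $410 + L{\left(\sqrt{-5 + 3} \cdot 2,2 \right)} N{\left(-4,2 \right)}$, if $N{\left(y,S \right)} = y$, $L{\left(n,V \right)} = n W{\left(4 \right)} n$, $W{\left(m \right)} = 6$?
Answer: $602$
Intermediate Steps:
$L{\left(n,V \right)} = 6 n^{2}$ ($L{\left(n,V \right)} = n 6 n = 6 n n = 6 n^{2}$)
$410 + L{\left(\sqrt{-5 + 3} \cdot 2,2 \right)} N{\left(-4,2 \right)} = 410 + 6 \left(\sqrt{-5 + 3} \cdot 2\right)^{2} \left(-4\right) = 410 + 6 \left(\sqrt{-2} \cdot 2\right)^{2} \left(-4\right) = 410 + 6 \left(i \sqrt{2} \cdot 2\right)^{2} \left(-4\right) = 410 + 6 \left(2 i \sqrt{2}\right)^{2} \left(-4\right) = 410 + 6 \left(-8\right) \left(-4\right) = 410 - -192 = 410 + 192 = 602$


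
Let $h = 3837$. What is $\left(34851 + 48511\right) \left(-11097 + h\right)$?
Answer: $-605208120$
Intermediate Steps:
$\left(34851 + 48511\right) \left(-11097 + h\right) = \left(34851 + 48511\right) \left(-11097 + 3837\right) = 83362 \left(-7260\right) = -605208120$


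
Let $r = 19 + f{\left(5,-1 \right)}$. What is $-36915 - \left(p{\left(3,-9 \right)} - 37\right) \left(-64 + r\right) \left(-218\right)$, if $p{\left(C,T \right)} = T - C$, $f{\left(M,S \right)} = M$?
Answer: $390365$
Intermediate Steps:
$r = 24$ ($r = 19 + 5 = 24$)
$-36915 - \left(p{\left(3,-9 \right)} - 37\right) \left(-64 + r\right) \left(-218\right) = -36915 - \left(\left(-9 - 3\right) - 37\right) \left(-64 + 24\right) \left(-218\right) = -36915 - \left(\left(-9 - 3\right) - 37\right) \left(-40\right) \left(-218\right) = -36915 - \left(-12 - 37\right) \left(-40\right) \left(-218\right) = -36915 - \left(-49\right) \left(-40\right) \left(-218\right) = -36915 - 1960 \left(-218\right) = -36915 - -427280 = -36915 + 427280 = 390365$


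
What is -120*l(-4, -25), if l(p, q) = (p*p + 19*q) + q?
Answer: 58080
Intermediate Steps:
l(p, q) = p² + 20*q (l(p, q) = (p² + 19*q) + q = p² + 20*q)
-120*l(-4, -25) = -120*((-4)² + 20*(-25)) = -120*(16 - 500) = -120*(-484) = 58080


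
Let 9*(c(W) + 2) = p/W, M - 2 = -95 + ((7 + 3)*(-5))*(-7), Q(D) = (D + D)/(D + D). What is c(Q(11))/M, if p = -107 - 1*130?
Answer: -85/771 ≈ -0.11025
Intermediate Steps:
p = -237 (p = -107 - 130 = -237)
Q(D) = 1 (Q(D) = (2*D)/((2*D)) = (2*D)*(1/(2*D)) = 1)
M = 257 (M = 2 + (-95 + ((7 + 3)*(-5))*(-7)) = 2 + (-95 + (10*(-5))*(-7)) = 2 + (-95 - 50*(-7)) = 2 + (-95 + 350) = 2 + 255 = 257)
c(W) = -2 - 79/(3*W) (c(W) = -2 + (-237/W)/9 = -2 - 79/(3*W))
c(Q(11))/M = (-2 - 79/3/1)/257 = (-2 - 79/3*1)*(1/257) = (-2 - 79/3)*(1/257) = -85/3*1/257 = -85/771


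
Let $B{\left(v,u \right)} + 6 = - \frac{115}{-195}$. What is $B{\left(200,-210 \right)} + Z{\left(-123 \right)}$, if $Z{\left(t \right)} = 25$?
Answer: $\frac{764}{39} \approx 19.59$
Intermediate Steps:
$B{\left(v,u \right)} = - \frac{211}{39}$ ($B{\left(v,u \right)} = -6 - \frac{115}{-195} = -6 - - \frac{23}{39} = -6 + \frac{23}{39} = - \frac{211}{39}$)
$B{\left(200,-210 \right)} + Z{\left(-123 \right)} = - \frac{211}{39} + 25 = \frac{764}{39}$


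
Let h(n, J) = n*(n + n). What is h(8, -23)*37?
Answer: 4736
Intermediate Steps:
h(n, J) = 2*n² (h(n, J) = n*(2*n) = 2*n²)
h(8, -23)*37 = (2*8²)*37 = (2*64)*37 = 128*37 = 4736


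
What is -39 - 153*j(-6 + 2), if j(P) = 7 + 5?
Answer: -1875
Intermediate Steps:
j(P) = 12
-39 - 153*j(-6 + 2) = -39 - 153*12 = -39 - 1836 = -1875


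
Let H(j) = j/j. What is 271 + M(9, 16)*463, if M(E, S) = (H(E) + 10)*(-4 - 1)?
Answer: -25194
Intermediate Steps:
H(j) = 1
M(E, S) = -55 (M(E, S) = (1 + 10)*(-4 - 1) = 11*(-5) = -55)
271 + M(9, 16)*463 = 271 - 55*463 = 271 - 25465 = -25194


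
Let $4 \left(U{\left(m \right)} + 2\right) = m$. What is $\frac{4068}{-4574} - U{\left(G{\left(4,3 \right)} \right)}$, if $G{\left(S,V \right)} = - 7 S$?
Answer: $\frac{18549}{2287} \approx 8.1106$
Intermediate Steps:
$U{\left(m \right)} = -2 + \frac{m}{4}$
$\frac{4068}{-4574} - U{\left(G{\left(4,3 \right)} \right)} = \frac{4068}{-4574} - \left(-2 + \frac{\left(-7\right) 4}{4}\right) = 4068 \left(- \frac{1}{4574}\right) - \left(-2 + \frac{1}{4} \left(-28\right)\right) = - \frac{2034}{2287} - \left(-2 - 7\right) = - \frac{2034}{2287} - -9 = - \frac{2034}{2287} + 9 = \frac{18549}{2287}$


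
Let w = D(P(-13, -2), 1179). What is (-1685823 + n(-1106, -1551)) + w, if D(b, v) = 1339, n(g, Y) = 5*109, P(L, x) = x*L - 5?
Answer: -1683939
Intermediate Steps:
P(L, x) = -5 + L*x (P(L, x) = L*x - 5 = -5 + L*x)
n(g, Y) = 545
w = 1339
(-1685823 + n(-1106, -1551)) + w = (-1685823 + 545) + 1339 = -1685278 + 1339 = -1683939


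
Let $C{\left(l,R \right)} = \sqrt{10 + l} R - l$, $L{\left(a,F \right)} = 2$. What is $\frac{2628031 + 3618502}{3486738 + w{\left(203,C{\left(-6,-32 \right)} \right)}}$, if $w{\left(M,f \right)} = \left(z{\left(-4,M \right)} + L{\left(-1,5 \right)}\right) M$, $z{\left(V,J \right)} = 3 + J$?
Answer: $\frac{6246533}{3528962} \approx 1.7701$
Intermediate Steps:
$C{\left(l,R \right)} = - l + R \sqrt{10 + l}$ ($C{\left(l,R \right)} = R \sqrt{10 + l} - l = - l + R \sqrt{10 + l}$)
$w{\left(M,f \right)} = M \left(5 + M\right)$ ($w{\left(M,f \right)} = \left(\left(3 + M\right) + 2\right) M = \left(5 + M\right) M = M \left(5 + M\right)$)
$\frac{2628031 + 3618502}{3486738 + w{\left(203,C{\left(-6,-32 \right)} \right)}} = \frac{2628031 + 3618502}{3486738 + 203 \left(5 + 203\right)} = \frac{6246533}{3486738 + 203 \cdot 208} = \frac{6246533}{3486738 + 42224} = \frac{6246533}{3528962}$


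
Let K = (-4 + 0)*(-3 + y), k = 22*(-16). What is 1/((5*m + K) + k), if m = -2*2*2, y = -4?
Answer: -1/364 ≈ -0.0027473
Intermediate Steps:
m = -8 (m = -4*2 = -8)
k = -352
K = 28 (K = (-4 + 0)*(-3 - 4) = -4*(-7) = 28)
1/((5*m + K) + k) = 1/((5*(-8) + 28) - 352) = 1/((-40 + 28) - 352) = 1/(-12 - 352) = 1/(-364) = -1/364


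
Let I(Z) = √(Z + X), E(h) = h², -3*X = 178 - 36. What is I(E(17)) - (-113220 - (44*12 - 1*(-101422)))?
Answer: 215170 + 5*√87/3 ≈ 2.1519e+5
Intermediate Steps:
X = -142/3 (X = -(178 - 36)/3 = -⅓*142 = -142/3 ≈ -47.333)
I(Z) = √(-142/3 + Z) (I(Z) = √(Z - 142/3) = √(-142/3 + Z))
I(E(17)) - (-113220 - (44*12 - 1*(-101422))) = √(-426 + 9*17²)/3 - (-113220 - (44*12 - 1*(-101422))) = √(-426 + 9*289)/3 - (-113220 - (528 + 101422)) = √(-426 + 2601)/3 - (-113220 - 1*101950) = √2175/3 - (-113220 - 101950) = (5*√87)/3 - 1*(-215170) = 5*√87/3 + 215170 = 215170 + 5*√87/3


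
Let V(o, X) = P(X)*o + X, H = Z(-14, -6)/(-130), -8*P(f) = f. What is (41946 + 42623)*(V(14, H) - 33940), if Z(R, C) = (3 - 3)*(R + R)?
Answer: -2870271860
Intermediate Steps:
Z(R, C) = 0 (Z(R, C) = 0*(2*R) = 0)
P(f) = -f/8
H = 0 (H = 0/(-130) = 0*(-1/130) = 0)
V(o, X) = X - X*o/8 (V(o, X) = (-X/8)*o + X = -X*o/8 + X = X - X*o/8)
(41946 + 42623)*(V(14, H) - 33940) = (41946 + 42623)*((⅛)*0*(8 - 1*14) - 33940) = 84569*((⅛)*0*(8 - 14) - 33940) = 84569*((⅛)*0*(-6) - 33940) = 84569*(0 - 33940) = 84569*(-33940) = -2870271860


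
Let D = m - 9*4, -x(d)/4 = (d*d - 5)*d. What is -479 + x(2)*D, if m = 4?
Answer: -735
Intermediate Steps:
x(d) = -4*d*(-5 + d²) (x(d) = -4*(d*d - 5)*d = -4*(d² - 5)*d = -4*(-5 + d²)*d = -4*d*(-5 + d²))
D = -32 (D = 4 - 9*4 = 4 - 36 = -32)
-479 + x(2)*D = -479 + (4*2*(5 - 1*2²))*(-32) = -479 + (4*2*(5 - 1*4))*(-32) = -479 + (4*2*(5 - 4))*(-32) = -479 + (4*2*1)*(-32) = -479 + 8*(-32) = -479 - 256 = -735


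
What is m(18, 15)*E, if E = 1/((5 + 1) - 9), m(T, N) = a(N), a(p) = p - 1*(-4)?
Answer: -19/3 ≈ -6.3333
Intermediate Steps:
a(p) = 4 + p (a(p) = p + 4 = 4 + p)
m(T, N) = 4 + N
E = -⅓ (E = 1/(6 - 9) = 1/(-3) = -⅓ ≈ -0.33333)
m(18, 15)*E = (4 + 15)*(-⅓) = 19*(-⅓) = -19/3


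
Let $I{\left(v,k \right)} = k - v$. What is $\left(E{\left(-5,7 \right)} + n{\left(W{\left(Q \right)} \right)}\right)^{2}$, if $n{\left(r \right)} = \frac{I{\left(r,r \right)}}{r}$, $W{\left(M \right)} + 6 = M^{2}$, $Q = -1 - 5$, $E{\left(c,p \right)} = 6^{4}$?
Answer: $1679616$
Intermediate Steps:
$E{\left(c,p \right)} = 1296$
$Q = -6$
$W{\left(M \right)} = -6 + M^{2}$
$n{\left(r \right)} = 0$ ($n{\left(r \right)} = \frac{r - r}{r} = \frac{0}{r} = 0$)
$\left(E{\left(-5,7 \right)} + n{\left(W{\left(Q \right)} \right)}\right)^{2} = \left(1296 + 0\right)^{2} = 1296^{2} = 1679616$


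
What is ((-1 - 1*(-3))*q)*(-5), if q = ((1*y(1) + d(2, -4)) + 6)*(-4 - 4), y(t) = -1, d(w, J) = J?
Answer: 80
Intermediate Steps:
q = -8 (q = ((1*(-1) - 4) + 6)*(-4 - 4) = ((-1 - 4) + 6)*(-8) = (-5 + 6)*(-8) = 1*(-8) = -8)
((-1 - 1*(-3))*q)*(-5) = ((-1 - 1*(-3))*(-8))*(-5) = ((-1 + 3)*(-8))*(-5) = (2*(-8))*(-5) = -16*(-5) = 80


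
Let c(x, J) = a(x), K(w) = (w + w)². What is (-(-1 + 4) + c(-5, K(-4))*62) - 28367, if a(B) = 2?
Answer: -28246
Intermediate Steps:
K(w) = 4*w² (K(w) = (2*w)² = 4*w²)
c(x, J) = 2
(-(-1 + 4) + c(-5, K(-4))*62) - 28367 = (-(-1 + 4) + 2*62) - 28367 = (-1*3 + 124) - 28367 = (-3 + 124) - 28367 = 121 - 28367 = -28246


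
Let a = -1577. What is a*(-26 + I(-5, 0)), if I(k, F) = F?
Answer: 41002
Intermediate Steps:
a*(-26 + I(-5, 0)) = -1577*(-26 + 0) = -1577*(-26) = 41002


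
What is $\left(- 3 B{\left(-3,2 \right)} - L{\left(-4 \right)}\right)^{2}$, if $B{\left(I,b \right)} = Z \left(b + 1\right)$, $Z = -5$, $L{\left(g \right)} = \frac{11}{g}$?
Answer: $\frac{36481}{16} \approx 2280.1$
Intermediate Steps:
$B{\left(I,b \right)} = -5 - 5 b$ ($B{\left(I,b \right)} = - 5 \left(b + 1\right) = - 5 \left(1 + b\right) = -5 - 5 b$)
$\left(- 3 B{\left(-3,2 \right)} - L{\left(-4 \right)}\right)^{2} = \left(- 3 \left(-5 - 10\right) - \frac{11}{-4}\right)^{2} = \left(- 3 \left(-5 - 10\right) - 11 \left(- \frac{1}{4}\right)\right)^{2} = \left(\left(-3\right) \left(-15\right) - - \frac{11}{4}\right)^{2} = \left(45 + \frac{11}{4}\right)^{2} = \left(\frac{191}{4}\right)^{2} = \frac{36481}{16}$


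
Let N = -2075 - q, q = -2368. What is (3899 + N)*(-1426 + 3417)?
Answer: 8346272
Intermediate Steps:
N = 293 (N = -2075 - 1*(-2368) = -2075 + 2368 = 293)
(3899 + N)*(-1426 + 3417) = (3899 + 293)*(-1426 + 3417) = 4192*1991 = 8346272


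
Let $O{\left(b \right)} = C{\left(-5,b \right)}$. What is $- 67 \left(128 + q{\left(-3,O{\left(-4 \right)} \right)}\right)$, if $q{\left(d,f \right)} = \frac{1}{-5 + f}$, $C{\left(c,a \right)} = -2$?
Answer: $- \frac{59965}{7} \approx -8566.4$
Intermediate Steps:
$O{\left(b \right)} = -2$
$- 67 \left(128 + q{\left(-3,O{\left(-4 \right)} \right)}\right) = - 67 \left(128 + \frac{1}{-5 - 2}\right) = - 67 \left(128 + \frac{1}{-7}\right) = - 67 \left(128 - \frac{1}{7}\right) = \left(-67\right) \frac{895}{7} = - \frac{59965}{7}$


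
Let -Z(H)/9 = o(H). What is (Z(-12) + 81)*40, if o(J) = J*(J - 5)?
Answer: -70200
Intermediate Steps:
o(J) = J*(-5 + J)
Z(H) = -9*H*(-5 + H)
(Z(-12) + 81)*40 = (9*(-12)*(5 - 1*(-12)) + 81)*40 = (9*(-12)*(5 + 12) + 81)*40 = (9*(-12)*17 + 81)*40 = (-1836 + 81)*40 = -1755*40 = -70200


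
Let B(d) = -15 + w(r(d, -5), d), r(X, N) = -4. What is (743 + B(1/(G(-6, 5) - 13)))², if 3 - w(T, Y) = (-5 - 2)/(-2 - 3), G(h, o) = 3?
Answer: 13307904/25 ≈ 5.3232e+5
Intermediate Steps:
w(T, Y) = 8/5 (w(T, Y) = 3 - (-5 - 2)/(-2 - 3) = 3 - (-7)/(-5) = 3 - (-7)*(-1)/5 = 3 - 1*7/5 = 3 - 7/5 = 8/5)
B(d) = -67/5 (B(d) = -15 + 8/5 = -67/5)
(743 + B(1/(G(-6, 5) - 13)))² = (743 - 67/5)² = (3648/5)² = 13307904/25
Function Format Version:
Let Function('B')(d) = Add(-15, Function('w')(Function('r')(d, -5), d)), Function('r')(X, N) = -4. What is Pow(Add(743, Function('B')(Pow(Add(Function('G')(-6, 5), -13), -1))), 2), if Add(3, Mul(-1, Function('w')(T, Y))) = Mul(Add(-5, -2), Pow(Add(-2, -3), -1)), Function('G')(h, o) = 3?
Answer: Rational(13307904, 25) ≈ 5.3232e+5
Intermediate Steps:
Function('w')(T, Y) = Rational(8, 5) (Function('w')(T, Y) = Add(3, Mul(-1, Mul(Add(-5, -2), Pow(Add(-2, -3), -1)))) = Add(3, Mul(-1, Mul(-7, Pow(-5, -1)))) = Add(3, Mul(-1, Mul(-7, Rational(-1, 5)))) = Add(3, Mul(-1, Rational(7, 5))) = Add(3, Rational(-7, 5)) = Rational(8, 5))
Function('B')(d) = Rational(-67, 5) (Function('B')(d) = Add(-15, Rational(8, 5)) = Rational(-67, 5))
Pow(Add(743, Function('B')(Pow(Add(Function('G')(-6, 5), -13), -1))), 2) = Pow(Add(743, Rational(-67, 5)), 2) = Pow(Rational(3648, 5), 2) = Rational(13307904, 25)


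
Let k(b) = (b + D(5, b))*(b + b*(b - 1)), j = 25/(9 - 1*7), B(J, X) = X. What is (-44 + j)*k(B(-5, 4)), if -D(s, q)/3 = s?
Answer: 5544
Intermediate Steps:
D(s, q) = -3*s
j = 25/2 (j = 25/(9 - 7) = 25/2 ≈ 12.500)
k(b) = (-15 + b)*(b + b*(-1 + b)) (k(b) = (b - 3*5)*(b + b*(b - 1)) = (b - 15)*(b + b*(-1 + b)) = (-15 + b)*(b + b*(-1 + b)))
(-44 + j)*k(B(-5, 4)) = (-44 + 25/2)*(4**2*(-15 + 4)) = -504*(-11) = -63/2*(-176) = 5544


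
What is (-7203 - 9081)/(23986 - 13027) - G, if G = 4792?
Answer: -17510604/3653 ≈ -4793.5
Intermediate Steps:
(-7203 - 9081)/(23986 - 13027) - G = (-7203 - 9081)/(23986 - 13027) - 1*4792 = -16284/10959 - 4792 = -16284*1/10959 - 4792 = -5428/3653 - 4792 = -17510604/3653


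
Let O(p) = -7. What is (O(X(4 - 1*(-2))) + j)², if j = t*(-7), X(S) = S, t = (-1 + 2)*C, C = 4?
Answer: 1225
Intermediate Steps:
t = 4 (t = (-1 + 2)*4 = 1*4 = 4)
j = -28 (j = 4*(-7) = -28)
(O(X(4 - 1*(-2))) + j)² = (-7 - 28)² = (-35)² = 1225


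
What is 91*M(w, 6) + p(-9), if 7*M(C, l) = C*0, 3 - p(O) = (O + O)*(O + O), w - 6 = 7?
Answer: -321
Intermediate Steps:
w = 13 (w = 6 + 7 = 13)
p(O) = 3 - 4*O² (p(O) = 3 - (O + O)*(O + O) = 3 - 2*O*2*O = 3 - 4*O²)
M(C, l) = 0 (M(C, l) = (C*0)/7 = (⅐)*0 = 0)
91*M(w, 6) + p(-9) = 91*0 + (3 - 4*(-9)²) = 0 + (3 - 4*81) = 0 + (3 - 324) = 0 - 321 = -321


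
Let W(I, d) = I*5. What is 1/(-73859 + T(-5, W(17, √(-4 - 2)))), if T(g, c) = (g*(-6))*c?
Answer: -1/71309 ≈ -1.4023e-5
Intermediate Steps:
W(I, d) = 5*I
T(g, c) = -6*c*g (T(g, c) = (-6*g)*c = -6*c*g)
1/(-73859 + T(-5, W(17, √(-4 - 2)))) = 1/(-73859 - 6*5*17*(-5)) = 1/(-73859 - 6*85*(-5)) = 1/(-73859 + 2550) = 1/(-71309) = -1/71309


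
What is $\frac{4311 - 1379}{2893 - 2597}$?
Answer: $\frac{733}{74} \approx 9.9054$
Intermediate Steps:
$\frac{4311 - 1379}{2893 - 2597} = \frac{2932}{296} = 2932 \cdot \frac{1}{296} = \frac{733}{74}$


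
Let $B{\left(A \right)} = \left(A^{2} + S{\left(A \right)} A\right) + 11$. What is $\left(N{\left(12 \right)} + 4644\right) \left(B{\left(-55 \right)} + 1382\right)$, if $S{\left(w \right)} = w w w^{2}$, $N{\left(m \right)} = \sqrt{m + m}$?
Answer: $-2337232120308 - 1006559914 \sqrt{6} \approx -2.3397 \cdot 10^{12}$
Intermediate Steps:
$N{\left(m \right)} = \sqrt{2} \sqrt{m}$ ($N{\left(m \right)} = \sqrt{2 m} = \sqrt{2} \sqrt{m}$)
$S{\left(w \right)} = w^{4}$ ($S{\left(w \right)} = w^{2} w^{2} = w^{4}$)
$B{\left(A \right)} = 11 + A^{2} + A^{5}$ ($B{\left(A \right)} = \left(A^{2} + A^{4} A\right) + 11 = \left(A^{2} + A^{5}\right) + 11 = 11 + A^{2} + A^{5}$)
$\left(N{\left(12 \right)} + 4644\right) \left(B{\left(-55 \right)} + 1382\right) = \left(\sqrt{2} \sqrt{12} + 4644\right) \left(\left(11 + \left(-55\right)^{2} + \left(-55\right)^{5}\right) + 1382\right) = \left(\sqrt{2} \cdot 2 \sqrt{3} + 4644\right) \left(\left(11 + 3025 - 503284375\right) + 1382\right) = \left(2 \sqrt{6} + 4644\right) \left(-503281339 + 1382\right) = \left(4644 + 2 \sqrt{6}\right) \left(-503279957\right) = -2337232120308 - 1006559914 \sqrt{6}$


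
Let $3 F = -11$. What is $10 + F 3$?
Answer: $-1$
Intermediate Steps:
$F = - \frac{11}{3}$ ($F = \frac{1}{3} \left(-11\right) = - \frac{11}{3} \approx -3.6667$)
$10 + F 3 = 10 - 11 = -1$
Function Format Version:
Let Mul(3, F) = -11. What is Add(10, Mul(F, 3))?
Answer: -1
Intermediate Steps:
F = Rational(-11, 3) (F = Mul(Rational(1, 3), -11) = Rational(-11, 3) ≈ -3.6667)
Add(10, Mul(F, 3)) = Add(10, Mul(Rational(-11, 3), 3)) = Add(10, -11) = -1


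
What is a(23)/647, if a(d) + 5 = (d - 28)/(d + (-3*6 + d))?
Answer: -145/18116 ≈ -0.0080040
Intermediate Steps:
a(d) = -5 + (-28 + d)/(-18 + 2*d) (a(d) = -5 + (d - 28)/(d + (-3*6 + d)) = -5 + (-28 + d)/(d + (-18 + d)) = -5 + (-28 + d)/(-18 + 2*d))
a(23)/647 = ((62 - 9*23)/(2*(-9 + 23)))/647 = ((1/2)*(62 - 207)/14)*(1/647) = ((1/2)*(1/14)*(-145))*(1/647) = -145/28*1/647 = -145/18116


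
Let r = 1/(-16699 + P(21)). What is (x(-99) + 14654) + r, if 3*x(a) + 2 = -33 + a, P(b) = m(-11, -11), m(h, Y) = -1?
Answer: 731927597/50100 ≈ 14609.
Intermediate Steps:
P(b) = -1
x(a) = -35/3 + a/3 (x(a) = -⅔ + (-33 + a)/3 = -⅔ + (-11 + a/3) = -35/3 + a/3)
r = -1/16700 (r = 1/(-16699 - 1) = 1/(-16700) = -1/16700 ≈ -5.9880e-5)
(x(-99) + 14654) + r = ((-35/3 + (⅓)*(-99)) + 14654) - 1/16700 = ((-35/3 - 33) + 14654) - 1/16700 = (-134/3 + 14654) - 1/16700 = 43828/3 - 1/16700 = 731927597/50100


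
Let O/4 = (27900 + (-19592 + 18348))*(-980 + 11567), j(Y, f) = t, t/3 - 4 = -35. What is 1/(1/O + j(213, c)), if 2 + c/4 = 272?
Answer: -1128828288/104981030783 ≈ -0.010753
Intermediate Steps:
c = 1080 (c = -8 + 4*272 = -8 + 1088 = 1080)
t = -93 (t = 12 + 3*(-35) = 12 - 105 = -93)
j(Y, f) = -93
O = 1128828288 (O = 4*((27900 + (-19592 + 18348))*(-980 + 11567)) = 4*((27900 - 1244)*10587) = 4*(26656*10587) = 4*282207072 = 1128828288)
1/(1/O + j(213, c)) = 1/(1/1128828288 - 93) = 1/(-104981030783/1128828288) = -1128828288/104981030783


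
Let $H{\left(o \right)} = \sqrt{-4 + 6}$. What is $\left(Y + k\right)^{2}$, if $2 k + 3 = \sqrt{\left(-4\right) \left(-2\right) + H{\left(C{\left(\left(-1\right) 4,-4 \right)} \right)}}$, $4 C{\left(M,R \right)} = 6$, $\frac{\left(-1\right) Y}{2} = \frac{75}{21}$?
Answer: $\frac{\left(121 - 7 \sqrt{8 + \sqrt{2}}\right)^{2}}{196} \approx 50.534$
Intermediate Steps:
$Y = - \frac{50}{7}$ ($Y = - 2 \cdot \frac{75}{21} = - 2 \cdot 75 \cdot \frac{1}{21} = \left(-2\right) \frac{25}{7} = - \frac{50}{7} \approx -7.1429$)
$C{\left(M,R \right)} = \frac{3}{2}$ ($C{\left(M,R \right)} = \frac{1}{4} \cdot 6 = \frac{3}{2}$)
$H{\left(o \right)} = \sqrt{2}$
$k = - \frac{3}{2} + \frac{\sqrt{8 + \sqrt{2}}}{2}$ ($k = - \frac{3}{2} + \frac{\sqrt{\left(-4\right) \left(-2\right) + \sqrt{2}}}{2} = - \frac{3}{2} + \frac{\sqrt{8 + \sqrt{2}}}{2} \approx 0.03413$)
$\left(Y + k\right)^{2} = \left(- \frac{50}{7} - \left(\frac{3}{2} - \frac{\sqrt{8 + \sqrt{2}}}{2}\right)\right)^{2} = \left(- \frac{121}{14} + \frac{\sqrt{8 + \sqrt{2}}}{2}\right)^{2}$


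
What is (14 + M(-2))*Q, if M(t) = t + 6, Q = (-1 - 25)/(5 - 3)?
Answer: -234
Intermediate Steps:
Q = -13 (Q = -26/2 = -26*1/2 = -13)
M(t) = 6 + t
(14 + M(-2))*Q = (14 + (6 - 2))*(-13) = (14 + 4)*(-13) = 18*(-13) = -234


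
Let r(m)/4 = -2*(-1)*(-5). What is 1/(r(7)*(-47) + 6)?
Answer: 1/1886 ≈ 0.00053022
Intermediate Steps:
r(m) = -40 (r(m) = 4*(-2*(-1)*(-5)) = 4*(2*(-5)) = 4*(-10) = -40)
1/(r(7)*(-47) + 6) = 1/(-40*(-47) + 6) = 1/(1880 + 6) = 1/1886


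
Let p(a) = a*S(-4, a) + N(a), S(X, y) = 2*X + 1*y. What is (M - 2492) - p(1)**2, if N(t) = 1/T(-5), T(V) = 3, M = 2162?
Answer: -3370/9 ≈ -374.44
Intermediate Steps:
N(t) = 1/3
S(X, y) = y + 2*X (S(X, y) = 2*X + y = y + 2*X)
p(a) = 1/3 + a*(-8 + a) (p(a) = a*(a + 2*(-4)) + 1/3 = a*(a - 8) + 1/3 = a*(-8 + a) + 1/3 = 1/3 + a*(-8 + a))
(M - 2492) - p(1)**2 = (2162 - 2492) - (1/3 + 1*(-8 + 1))**2 = -330 - (1/3 + 1*(-7))**2 = -330 - (1/3 - 7)**2 = -330 - (-20/3)**2 = -330 - 1*400/9 = -330 - 400/9 = -3370/9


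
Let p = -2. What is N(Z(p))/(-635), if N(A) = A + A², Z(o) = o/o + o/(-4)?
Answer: -3/508 ≈ -0.0059055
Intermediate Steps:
Z(o) = 1 - o/4 (Z(o) = 1 + o*(-¼) = 1 - o/4)
N(Z(p))/(-635) = ((1 - ¼*(-2))*(1 + (1 - ¼*(-2))))/(-635) = ((1 + ½)*(1 + (1 + ½)))*(-1/635) = (3*(1 + 3/2)/2)*(-1/635) = ((3/2)*(5/2))*(-1/635) = (15/4)*(-1/635) = -3/508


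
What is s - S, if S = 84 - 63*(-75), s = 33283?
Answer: 28474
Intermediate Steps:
S = 4809 (S = 84 + 4725 = 4809)
s - S = 33283 - 1*4809 = 33283 - 4809 = 28474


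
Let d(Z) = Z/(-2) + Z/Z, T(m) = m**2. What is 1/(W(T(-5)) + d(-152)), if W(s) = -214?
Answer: -1/137 ≈ -0.0072993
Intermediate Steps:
d(Z) = 1 - Z/2 (d(Z) = Z*(-1/2) + 1 = -Z/2 + 1 = 1 - Z/2)
1/(W(T(-5)) + d(-152)) = 1/(-214 + (1 - 1/2*(-152))) = 1/(-214 + (1 + 76)) = 1/(-214 + 77) = 1/(-137) = -1/137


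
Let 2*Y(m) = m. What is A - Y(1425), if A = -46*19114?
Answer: -1759913/2 ≈ -8.7996e+5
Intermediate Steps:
Y(m) = m/2
A = -879244
A - Y(1425) = -879244 - 1425/2 = -1759913/2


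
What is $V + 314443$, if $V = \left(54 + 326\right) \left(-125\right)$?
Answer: $266943$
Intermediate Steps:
$V = -47500$ ($V = 380 \left(-125\right) = -47500$)
$V + 314443 = -47500 + 314443 = 266943$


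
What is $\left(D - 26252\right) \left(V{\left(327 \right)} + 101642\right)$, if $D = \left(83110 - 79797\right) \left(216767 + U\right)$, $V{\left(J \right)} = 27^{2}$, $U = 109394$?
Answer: $110616486629311$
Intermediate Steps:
$V{\left(J \right)} = 729$
$D = 1080571393$ ($D = \left(83110 - 79797\right) \left(216767 + 109394\right) = 3313 \cdot 326161 = 1080571393$)
$\left(D - 26252\right) \left(V{\left(327 \right)} + 101642\right) = \left(1080571393 - 26252\right) \left(729 + 101642\right) = 1080545141 \cdot 102371 = 110616486629311$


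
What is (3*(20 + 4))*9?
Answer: 648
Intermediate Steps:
(3*(20 + 4))*9 = (3*24)*9 = 72*9 = 648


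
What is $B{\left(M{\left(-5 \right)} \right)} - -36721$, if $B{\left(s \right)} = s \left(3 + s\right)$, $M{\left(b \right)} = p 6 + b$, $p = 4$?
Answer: $37139$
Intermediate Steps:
$M{\left(b \right)} = 24 + b$ ($M{\left(b \right)} = 4 \cdot 6 + b = 24 + b$)
$B{\left(M{\left(-5 \right)} \right)} - -36721 = \left(24 - 5\right) \left(3 + \left(24 - 5\right)\right) - -36721 = 19 \left(3 + 19\right) + 36721 = 19 \cdot 22 + 36721 = 418 + 36721 = 37139$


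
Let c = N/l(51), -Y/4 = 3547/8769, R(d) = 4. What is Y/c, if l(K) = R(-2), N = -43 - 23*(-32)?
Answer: -56752/6076917 ≈ -0.0093389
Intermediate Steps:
N = 693 (N = -43 + 736 = 693)
l(K) = 4
Y = -14188/8769 ≈ -1.6180
c = 693/4 ≈ 173.25
Y/c = -14188/(8769*693/4) = -14188/8769*4/693 = -56752/6076917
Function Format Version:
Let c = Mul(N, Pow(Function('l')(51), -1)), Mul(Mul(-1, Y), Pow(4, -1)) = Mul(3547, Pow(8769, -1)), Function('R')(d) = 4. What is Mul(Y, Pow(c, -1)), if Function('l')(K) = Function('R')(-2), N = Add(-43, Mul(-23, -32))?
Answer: Rational(-56752, 6076917) ≈ -0.0093389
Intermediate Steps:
N = 693 (N = Add(-43, 736) = 693)
Function('l')(K) = 4
Y = Rational(-14188, 8769) (Y = Mul(-4, Mul(3547, Pow(8769, -1))) = Mul(-4, Mul(3547, Rational(1, 8769))) = Mul(-4, Rational(3547, 8769)) = Rational(-14188, 8769) ≈ -1.6180)
c = Rational(693, 4) (c = Mul(693, Pow(4, -1)) = Mul(693, Rational(1, 4)) = Rational(693, 4) ≈ 173.25)
Mul(Y, Pow(c, -1)) = Mul(Rational(-14188, 8769), Pow(Rational(693, 4), -1)) = Mul(Rational(-14188, 8769), Rational(4, 693)) = Rational(-56752, 6076917)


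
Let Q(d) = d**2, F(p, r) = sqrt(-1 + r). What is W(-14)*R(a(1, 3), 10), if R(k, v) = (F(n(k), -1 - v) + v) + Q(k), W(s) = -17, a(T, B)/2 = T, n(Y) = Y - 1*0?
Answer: -238 - 34*I*sqrt(3) ≈ -238.0 - 58.89*I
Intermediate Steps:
n(Y) = Y (n(Y) = Y + 0 = Y)
a(T, B) = 2*T
R(k, v) = v + k**2 + sqrt(-2 - v) (R(k, v) = (sqrt(-1 + (-1 - v)) + v) + k**2 = (sqrt(-2 - v) + v) + k**2 = (v + sqrt(-2 - v)) + k**2 = v + k**2 + sqrt(-2 - v))
W(-14)*R(a(1, 3), 10) = -17*(10 + (2*1)**2 + sqrt(-2 - 1*10)) = -17*(10 + 2**2 + sqrt(-2 - 10)) = -17*(10 + 4 + sqrt(-12)) = -17*(10 + 4 + 2*I*sqrt(3)) = -17*(14 + 2*I*sqrt(3)) = -238 - 34*I*sqrt(3)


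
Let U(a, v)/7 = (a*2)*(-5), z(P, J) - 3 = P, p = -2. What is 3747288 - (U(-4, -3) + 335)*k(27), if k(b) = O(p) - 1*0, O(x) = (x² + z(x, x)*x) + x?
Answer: 3747288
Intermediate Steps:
z(P, J) = 3 + P
O(x) = x + x² + x*(3 + x) (O(x) = (x² + (3 + x)*x) + x = (x² + x*(3 + x)) + x = x + x² + x*(3 + x))
U(a, v) = -70*a (U(a, v) = 7*((a*2)*(-5)) = 7*((2*a)*(-5)) = 7*(-10*a) = -70*a)
k(b) = 0 (k(b) = 2*(-2)*(2 - 2) - 1*0 = 2*(-2)*0 + 0 = 0 + 0 = 0)
3747288 - (U(-4, -3) + 335)*k(27) = 3747288 - (-70*(-4) + 335)*0 = 3747288 - (280 + 335)*0 = 3747288 - 615*0 = 3747288 - 1*0 = 3747288 + 0 = 3747288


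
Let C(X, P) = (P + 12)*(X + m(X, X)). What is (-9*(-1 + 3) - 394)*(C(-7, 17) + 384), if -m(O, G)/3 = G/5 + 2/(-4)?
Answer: -713378/5 ≈ -1.4268e+5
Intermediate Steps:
m(O, G) = 3/2 - 3*G/5 (m(O, G) = -3*(G/5 + 2/(-4)) = -3*(G*(⅕) + 2*(-¼)) = -3*(G/5 - ½) = -3*(-½ + G/5) = 3/2 - 3*G/5)
C(X, P) = (12 + P)*(3/2 + 2*X/5) (C(X, P) = (P + 12)*(X + (3/2 - 3*X/5)) = (12 + P)*(3/2 + 2*X/5))
(-9*(-1 + 3) - 394)*(C(-7, 17) + 384) = (-9*(-1 + 3) - 394)*((18 + (3/2)*17 + (24/5)*(-7) + (⅖)*17*(-7)) + 384) = (-9*2 - 394)*((18 + 51/2 - 168/5 - 238/5) + 384) = (-18 - 394)*(-377/10 + 384) = -412*3463/10 = -713378/5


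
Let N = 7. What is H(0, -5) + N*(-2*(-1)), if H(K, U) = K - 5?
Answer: 9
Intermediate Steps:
H(K, U) = -5 + K
H(0, -5) + N*(-2*(-1)) = (-5 + 0) + 7*(-2*(-1)) = -5 + 7*2 = -5 + 14 = 9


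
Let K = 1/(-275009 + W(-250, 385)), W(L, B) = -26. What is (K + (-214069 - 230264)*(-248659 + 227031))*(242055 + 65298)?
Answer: 812363403529920974667/275035 ≈ 2.9537e+15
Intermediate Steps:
K = -1/275035 (K = 1/(-275009 - 26) = 1/(-275035) = -1/275035 ≈ -3.6359e-6)
(K + (-214069 - 230264)*(-248659 + 227031))*(242055 + 65298) = (-1/275035 + (-214069 - 230264)*(-248659 + 227031))*(242055 + 65298) = (-1/275035 - 444333*(-21628))*307353 = (-1/275035 + 9610034124)*307353 = (2643095735294339/275035)*307353 = 812363403529920974667/275035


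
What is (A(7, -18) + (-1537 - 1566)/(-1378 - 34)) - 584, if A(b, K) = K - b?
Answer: -856805/1412 ≈ -606.80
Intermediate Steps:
(A(7, -18) + (-1537 - 1566)/(-1378 - 34)) - 584 = ((-18 - 1*7) + (-1537 - 1566)/(-1378 - 34)) - 584 = ((-18 - 7) - 3103/(-1412)) - 584 = (-25 - 3103*(-1/1412)) - 584 = (-25 + 3103/1412) - 584 = -32197/1412 - 584 = -856805/1412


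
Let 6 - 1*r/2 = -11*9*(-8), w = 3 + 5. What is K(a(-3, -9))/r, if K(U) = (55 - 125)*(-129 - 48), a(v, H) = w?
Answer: -2065/262 ≈ -7.8817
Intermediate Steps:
w = 8
a(v, H) = 8
K(U) = 12390 (K(U) = -70*(-177) = 12390)
r = -1572 (r = 12 - 2*(-11*9)*(-8) = 12 - (-198)*(-8) = 12 - 2*792 = 12 - 1584 = -1572)
K(a(-3, -9))/r = 12390/(-1572) = 12390*(-1/1572) = -2065/262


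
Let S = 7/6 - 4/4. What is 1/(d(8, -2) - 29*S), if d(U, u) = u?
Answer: -6/41 ≈ -0.14634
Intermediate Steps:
S = 1/6 (S = 7*(1/6) - 4*1/4 = 7/6 - 1 = 1/6 ≈ 0.16667)
1/(d(8, -2) - 29*S) = 1/(-2 - 29*1/6) = 1/(-2 - 29/6) = 1/(-41/6) = -6/41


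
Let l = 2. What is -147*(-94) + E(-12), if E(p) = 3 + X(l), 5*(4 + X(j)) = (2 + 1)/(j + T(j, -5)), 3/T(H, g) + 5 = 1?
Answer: 345437/25 ≈ 13817.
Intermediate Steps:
T(H, g) = -¾ (T(H, g) = 3/(-5 + 1) = 3/(-4) = 3*(-¼) = -¾)
X(j) = -4 + 3/(5*(-¾ + j)) (X(j) = -4 + ((2 + 1)/(j - ¾))/5 = -4 + (3/(-¾ + j))/5 = -4 + 3/(5*(-¾ + j)))
E(p) = -13/25 (E(p) = 3 + 8*(9 - 10*2)/(5*(-3 + 4*2)) = 3 + 8*(9 - 20)/(5*(-3 + 8)) = 3 + (8/5)*(-11)/5 = 3 + (8/5)*(⅕)*(-11) = 3 - 88/25 = -13/25)
-147*(-94) + E(-12) = -147*(-94) - 13/25 = 13818 - 13/25 = 345437/25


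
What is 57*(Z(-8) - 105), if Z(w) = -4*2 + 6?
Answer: -6099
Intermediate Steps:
Z(w) = -2 (Z(w) = -8 + 6 = -2)
57*(Z(-8) - 105) = 57*(-2 - 105) = 57*(-107) = -6099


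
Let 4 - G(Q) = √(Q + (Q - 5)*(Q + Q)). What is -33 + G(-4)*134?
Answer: 503 - 268*√17 ≈ -601.99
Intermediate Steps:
G(Q) = 4 - √(Q + 2*Q*(-5 + Q)) (G(Q) = 4 - √(Q + (Q - 5)*(Q + Q)) = 4 - √(Q + (-5 + Q)*(2*Q)) = 4 - √(Q + 2*Q*(-5 + Q)))
-33 + G(-4)*134 = -33 + (4 - √(-4*(-9 + 2*(-4))))*134 = -33 + (4 - √(-4*(-9 - 8)))*134 = -33 + (4 - √(-4*(-17)))*134 = -33 + (4 - √68)*134 = -33 + (4 - 2*√17)*134 = -33 + (536 - 268*√17) = 503 - 268*√17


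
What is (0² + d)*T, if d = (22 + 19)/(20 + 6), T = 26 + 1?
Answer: 1107/26 ≈ 42.577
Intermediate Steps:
T = 27
d = 41/26 ≈ 1.5769
(0² + d)*T = (0² + 41/26)*27 = (0 + 41/26)*27 = (41/26)*27 = 1107/26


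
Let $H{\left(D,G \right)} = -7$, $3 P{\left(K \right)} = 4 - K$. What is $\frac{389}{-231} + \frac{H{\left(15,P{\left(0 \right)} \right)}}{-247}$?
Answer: $- \frac{94466}{57057} \approx -1.6556$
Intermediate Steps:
$P{\left(K \right)} = \frac{4}{3} - \frac{K}{3}$ ($P{\left(K \right)} = \frac{4 - K}{3} = \frac{4}{3} - \frac{K}{3}$)
$\frac{389}{-231} + \frac{H{\left(15,P{\left(0 \right)} \right)}}{-247} = \frac{389}{-231} - \frac{7}{-247} = 389 \left(- \frac{1}{231}\right) - - \frac{7}{247} = - \frac{389}{231} + \frac{7}{247} = - \frac{94466}{57057}$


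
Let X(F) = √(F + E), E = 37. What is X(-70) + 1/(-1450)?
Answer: -1/1450 + I*√33 ≈ -0.00068966 + 5.7446*I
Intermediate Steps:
X(F) = √(37 + F) (X(F) = √(F + 37) = √(37 + F))
X(-70) + 1/(-1450) = √(37 - 70) + 1/(-1450) = √(-33) - 1/1450 = I*√33 - 1/1450 = -1/1450 + I*√33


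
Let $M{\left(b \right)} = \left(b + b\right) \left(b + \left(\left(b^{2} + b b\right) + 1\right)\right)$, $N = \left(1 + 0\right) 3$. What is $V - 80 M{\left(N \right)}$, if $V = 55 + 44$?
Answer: $-10461$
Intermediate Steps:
$N = 3$ ($N = 1 \cdot 3 = 3$)
$V = 99$
$M{\left(b \right)} = 2 b \left(1 + b + 2 b^{2}\right)$ ($M{\left(b \right)} = 2 b \left(b + \left(\left(b^{2} + b^{2}\right) + 1\right)\right) = 2 b \left(b + \left(2 b^{2} + 1\right)\right) = 2 b \left(b + \left(1 + 2 b^{2}\right)\right) = 2 b \left(1 + b + 2 b^{2}\right)$)
$V - 80 M{\left(N \right)} = 99 - 80 \cdot 2 \cdot 3 \left(1 + 3 + 2 \cdot 3^{2}\right) = 99 - 80 \cdot 2 \cdot 3 \left(1 + 3 + 2 \cdot 9\right) = 99 - 80 \cdot 2 \cdot 3 \left(1 + 3 + 18\right) = 99 - 80 \cdot 2 \cdot 3 \cdot 22 = 99 - 10560 = -10461$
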